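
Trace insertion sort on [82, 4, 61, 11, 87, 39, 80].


Initial: [82, 4, 61, 11, 87, 39, 80]
Insert 4: [4, 82, 61, 11, 87, 39, 80]
Insert 61: [4, 61, 82, 11, 87, 39, 80]
Insert 11: [4, 11, 61, 82, 87, 39, 80]
Insert 87: [4, 11, 61, 82, 87, 39, 80]
Insert 39: [4, 11, 39, 61, 82, 87, 80]
Insert 80: [4, 11, 39, 61, 80, 82, 87]

Sorted: [4, 11, 39, 61, 80, 82, 87]


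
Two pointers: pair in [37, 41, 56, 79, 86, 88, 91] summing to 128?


lo=0(37)+hi=6(91)=128

Yes: 37+91=128


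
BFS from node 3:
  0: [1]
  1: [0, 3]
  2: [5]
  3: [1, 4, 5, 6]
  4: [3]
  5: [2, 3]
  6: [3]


Visit 3, enqueue [1, 4, 5, 6]
Visit 1, enqueue [0]
Visit 4, enqueue []
Visit 5, enqueue [2]
Visit 6, enqueue []
Visit 0, enqueue []
Visit 2, enqueue []

BFS order: [3, 1, 4, 5, 6, 0, 2]


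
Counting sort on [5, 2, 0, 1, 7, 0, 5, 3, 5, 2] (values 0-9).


Input: [5, 2, 0, 1, 7, 0, 5, 3, 5, 2]
Counts: [2, 1, 2, 1, 0, 3, 0, 1, 0, 0]

Sorted: [0, 0, 1, 2, 2, 3, 5, 5, 5, 7]


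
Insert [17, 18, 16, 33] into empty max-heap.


Insert 17: [17]
Insert 18: [18, 17]
Insert 16: [18, 17, 16]
Insert 33: [33, 18, 16, 17]

Final heap: [33, 18, 16, 17]


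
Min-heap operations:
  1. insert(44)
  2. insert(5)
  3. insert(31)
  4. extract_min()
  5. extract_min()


insert(44) -> [44]
insert(5) -> [5, 44]
insert(31) -> [5, 44, 31]
extract_min()->5, [31, 44]
extract_min()->31, [44]

Final heap: [44]


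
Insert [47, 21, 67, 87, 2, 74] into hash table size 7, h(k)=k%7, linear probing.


Insert 47: h=5 -> slot 5
Insert 21: h=0 -> slot 0
Insert 67: h=4 -> slot 4
Insert 87: h=3 -> slot 3
Insert 2: h=2 -> slot 2
Insert 74: h=4, 2 probes -> slot 6

Table: [21, None, 2, 87, 67, 47, 74]


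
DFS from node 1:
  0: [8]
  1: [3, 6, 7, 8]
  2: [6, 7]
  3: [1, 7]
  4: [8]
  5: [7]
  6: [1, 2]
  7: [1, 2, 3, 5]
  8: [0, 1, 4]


Visit 1, push [8, 7, 6, 3]
Visit 3, push [7]
Visit 7, push [5, 2]
Visit 2, push [6]
Visit 6, push []
Visit 5, push []
Visit 8, push [4, 0]
Visit 0, push []
Visit 4, push []

DFS order: [1, 3, 7, 2, 6, 5, 8, 0, 4]


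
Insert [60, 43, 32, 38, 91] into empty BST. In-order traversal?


Insert 60: root
Insert 43: L from 60
Insert 32: L from 60 -> L from 43
Insert 38: L from 60 -> L from 43 -> R from 32
Insert 91: R from 60

In-order: [32, 38, 43, 60, 91]


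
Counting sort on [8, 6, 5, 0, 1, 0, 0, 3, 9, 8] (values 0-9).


Input: [8, 6, 5, 0, 1, 0, 0, 3, 9, 8]
Counts: [3, 1, 0, 1, 0, 1, 1, 0, 2, 1]

Sorted: [0, 0, 0, 1, 3, 5, 6, 8, 8, 9]


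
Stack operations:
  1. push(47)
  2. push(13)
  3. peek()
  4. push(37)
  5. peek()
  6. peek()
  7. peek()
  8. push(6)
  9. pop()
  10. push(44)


push(47) -> [47]
push(13) -> [47, 13]
peek()->13
push(37) -> [47, 13, 37]
peek()->37
peek()->37
peek()->37
push(6) -> [47, 13, 37, 6]
pop()->6, [47, 13, 37]
push(44) -> [47, 13, 37, 44]

Final stack: [47, 13, 37, 44]


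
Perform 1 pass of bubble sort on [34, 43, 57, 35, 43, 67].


Initial: [34, 43, 57, 35, 43, 67]
Pass 1: [34, 43, 35, 43, 57, 67] (2 swaps)

After 1 pass: [34, 43, 35, 43, 57, 67]


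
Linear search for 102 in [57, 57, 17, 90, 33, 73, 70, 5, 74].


i=0: 57!=102
i=1: 57!=102
i=2: 17!=102
i=3: 90!=102
i=4: 33!=102
i=5: 73!=102
i=6: 70!=102
i=7: 5!=102
i=8: 74!=102

Not found, 9 comps


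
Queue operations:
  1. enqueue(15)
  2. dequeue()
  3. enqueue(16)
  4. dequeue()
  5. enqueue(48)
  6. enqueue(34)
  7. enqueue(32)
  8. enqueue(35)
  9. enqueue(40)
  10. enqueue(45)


enqueue(15) -> [15]
dequeue()->15, []
enqueue(16) -> [16]
dequeue()->16, []
enqueue(48) -> [48]
enqueue(34) -> [48, 34]
enqueue(32) -> [48, 34, 32]
enqueue(35) -> [48, 34, 32, 35]
enqueue(40) -> [48, 34, 32, 35, 40]
enqueue(45) -> [48, 34, 32, 35, 40, 45]

Final queue: [48, 34, 32, 35, 40, 45]


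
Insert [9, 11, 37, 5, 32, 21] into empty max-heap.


Insert 9: [9]
Insert 11: [11, 9]
Insert 37: [37, 9, 11]
Insert 5: [37, 9, 11, 5]
Insert 32: [37, 32, 11, 5, 9]
Insert 21: [37, 32, 21, 5, 9, 11]

Final heap: [37, 32, 21, 5, 9, 11]


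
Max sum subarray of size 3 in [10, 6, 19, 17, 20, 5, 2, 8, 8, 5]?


[0:3]: 35
[1:4]: 42
[2:5]: 56
[3:6]: 42
[4:7]: 27
[5:8]: 15
[6:9]: 18
[7:10]: 21

Max: 56 at [2:5]


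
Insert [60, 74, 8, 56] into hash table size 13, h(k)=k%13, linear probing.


Insert 60: h=8 -> slot 8
Insert 74: h=9 -> slot 9
Insert 8: h=8, 2 probes -> slot 10
Insert 56: h=4 -> slot 4

Table: [None, None, None, None, 56, None, None, None, 60, 74, 8, None, None]


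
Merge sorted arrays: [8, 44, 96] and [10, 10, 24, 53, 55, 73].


Take 8 from A
Take 10 from B
Take 10 from B
Take 24 from B
Take 44 from A
Take 53 from B
Take 55 from B
Take 73 from B

Merged: [8, 10, 10, 24, 44, 53, 55, 73, 96]


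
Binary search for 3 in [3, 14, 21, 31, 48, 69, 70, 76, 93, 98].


Step 1: lo=0, hi=9, mid=4, val=48
Step 2: lo=0, hi=3, mid=1, val=14
Step 3: lo=0, hi=0, mid=0, val=3

Found at index 0


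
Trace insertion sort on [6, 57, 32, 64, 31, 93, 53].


Initial: [6, 57, 32, 64, 31, 93, 53]
Insert 57: [6, 57, 32, 64, 31, 93, 53]
Insert 32: [6, 32, 57, 64, 31, 93, 53]
Insert 64: [6, 32, 57, 64, 31, 93, 53]
Insert 31: [6, 31, 32, 57, 64, 93, 53]
Insert 93: [6, 31, 32, 57, 64, 93, 53]
Insert 53: [6, 31, 32, 53, 57, 64, 93]

Sorted: [6, 31, 32, 53, 57, 64, 93]


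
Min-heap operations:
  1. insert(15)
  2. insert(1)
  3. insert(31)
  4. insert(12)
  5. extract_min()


insert(15) -> [15]
insert(1) -> [1, 15]
insert(31) -> [1, 15, 31]
insert(12) -> [1, 12, 31, 15]
extract_min()->1, [12, 15, 31]

Final heap: [12, 15, 31]


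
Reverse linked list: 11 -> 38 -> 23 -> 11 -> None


Step 1: curr=11, set curr.next=prev(None) | reversed so far: 11
Step 2: curr=38, set curr.next=prev(11) | reversed so far: 38 -> 11
Step 3: curr=23, set curr.next=prev(38) | reversed so far: 23 -> 38 -> 11
Step 4: curr=11, set curr.next=prev(23) | reversed so far: 11 -> 23 -> 38 -> 11

11 -> 23 -> 38 -> 11 -> None


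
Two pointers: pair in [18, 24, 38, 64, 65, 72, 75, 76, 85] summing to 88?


lo=0(18)+hi=8(85)=103
lo=0(18)+hi=7(76)=94
lo=0(18)+hi=6(75)=93
lo=0(18)+hi=5(72)=90
lo=0(18)+hi=4(65)=83
lo=1(24)+hi=4(65)=89
lo=1(24)+hi=3(64)=88

Yes: 24+64=88


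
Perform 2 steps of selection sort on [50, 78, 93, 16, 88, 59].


Initial: [50, 78, 93, 16, 88, 59]
Step 1: min=16 at 3
  Swap: [16, 78, 93, 50, 88, 59]
Step 2: min=50 at 3
  Swap: [16, 50, 93, 78, 88, 59]

After 2 steps: [16, 50, 93, 78, 88, 59]


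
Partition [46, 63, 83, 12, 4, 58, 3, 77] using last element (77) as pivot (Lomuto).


Pivot: 77
  46 <= 77: advance i (no swap)
  63 <= 77: advance i (no swap)
  12 <= 77: swap -> [46, 63, 12, 83, 4, 58, 3, 77]
  4 <= 77: swap -> [46, 63, 12, 4, 83, 58, 3, 77]
  58 <= 77: swap -> [46, 63, 12, 4, 58, 83, 3, 77]
  3 <= 77: swap -> [46, 63, 12, 4, 58, 3, 83, 77]
Place pivot at 6: [46, 63, 12, 4, 58, 3, 77, 83]

Partitioned: [46, 63, 12, 4, 58, 3, 77, 83]


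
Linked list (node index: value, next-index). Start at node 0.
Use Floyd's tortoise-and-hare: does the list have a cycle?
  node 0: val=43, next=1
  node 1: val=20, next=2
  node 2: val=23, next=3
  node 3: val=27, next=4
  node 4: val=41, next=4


Floyd's tortoise (slow, +1) and hare (fast, +2):
  init: slow=0, fast=0
  step 1: slow=1, fast=2
  step 2: slow=2, fast=4
  step 3: slow=3, fast=4
  step 4: slow=4, fast=4
  slow == fast at node 4: cycle detected

Cycle: yes


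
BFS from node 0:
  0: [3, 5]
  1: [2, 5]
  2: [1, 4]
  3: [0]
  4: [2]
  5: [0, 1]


Visit 0, enqueue [3, 5]
Visit 3, enqueue []
Visit 5, enqueue [1]
Visit 1, enqueue [2]
Visit 2, enqueue [4]
Visit 4, enqueue []

BFS order: [0, 3, 5, 1, 2, 4]


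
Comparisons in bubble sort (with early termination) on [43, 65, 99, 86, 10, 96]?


Algorithm: bubble sort (with early termination)
Input: [43, 65, 99, 86, 10, 96]
Sorted: [10, 43, 65, 86, 96, 99]

15


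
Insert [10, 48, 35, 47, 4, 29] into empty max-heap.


Insert 10: [10]
Insert 48: [48, 10]
Insert 35: [48, 10, 35]
Insert 47: [48, 47, 35, 10]
Insert 4: [48, 47, 35, 10, 4]
Insert 29: [48, 47, 35, 10, 4, 29]

Final heap: [48, 47, 35, 10, 4, 29]


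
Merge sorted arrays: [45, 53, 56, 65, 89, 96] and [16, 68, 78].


Take 16 from B
Take 45 from A
Take 53 from A
Take 56 from A
Take 65 from A
Take 68 from B
Take 78 from B

Merged: [16, 45, 53, 56, 65, 68, 78, 89, 96]


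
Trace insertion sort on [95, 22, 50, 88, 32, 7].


Initial: [95, 22, 50, 88, 32, 7]
Insert 22: [22, 95, 50, 88, 32, 7]
Insert 50: [22, 50, 95, 88, 32, 7]
Insert 88: [22, 50, 88, 95, 32, 7]
Insert 32: [22, 32, 50, 88, 95, 7]
Insert 7: [7, 22, 32, 50, 88, 95]

Sorted: [7, 22, 32, 50, 88, 95]


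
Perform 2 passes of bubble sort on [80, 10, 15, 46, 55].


Initial: [80, 10, 15, 46, 55]
Pass 1: [10, 15, 46, 55, 80] (4 swaps)
Pass 2: [10, 15, 46, 55, 80] (0 swaps)

After 2 passes: [10, 15, 46, 55, 80]


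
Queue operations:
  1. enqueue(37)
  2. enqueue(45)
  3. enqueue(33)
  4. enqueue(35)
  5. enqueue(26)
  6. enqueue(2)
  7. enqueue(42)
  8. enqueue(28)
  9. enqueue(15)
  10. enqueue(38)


enqueue(37) -> [37]
enqueue(45) -> [37, 45]
enqueue(33) -> [37, 45, 33]
enqueue(35) -> [37, 45, 33, 35]
enqueue(26) -> [37, 45, 33, 35, 26]
enqueue(2) -> [37, 45, 33, 35, 26, 2]
enqueue(42) -> [37, 45, 33, 35, 26, 2, 42]
enqueue(28) -> [37, 45, 33, 35, 26, 2, 42, 28]
enqueue(15) -> [37, 45, 33, 35, 26, 2, 42, 28, 15]
enqueue(38) -> [37, 45, 33, 35, 26, 2, 42, 28, 15, 38]

Final queue: [37, 45, 33, 35, 26, 2, 42, 28, 15, 38]


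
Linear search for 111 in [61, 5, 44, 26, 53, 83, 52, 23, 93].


i=0: 61!=111
i=1: 5!=111
i=2: 44!=111
i=3: 26!=111
i=4: 53!=111
i=5: 83!=111
i=6: 52!=111
i=7: 23!=111
i=8: 93!=111

Not found, 9 comps


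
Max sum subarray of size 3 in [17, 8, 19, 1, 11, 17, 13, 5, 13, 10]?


[0:3]: 44
[1:4]: 28
[2:5]: 31
[3:6]: 29
[4:7]: 41
[5:8]: 35
[6:9]: 31
[7:10]: 28

Max: 44 at [0:3]


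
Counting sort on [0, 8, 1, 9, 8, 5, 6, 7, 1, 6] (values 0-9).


Input: [0, 8, 1, 9, 8, 5, 6, 7, 1, 6]
Counts: [1, 2, 0, 0, 0, 1, 2, 1, 2, 1]

Sorted: [0, 1, 1, 5, 6, 6, 7, 8, 8, 9]


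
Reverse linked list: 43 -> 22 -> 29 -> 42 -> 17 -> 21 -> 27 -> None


Step 1: curr=43, set curr.next=prev(None) | reversed so far: 43
Step 2: curr=22, set curr.next=prev(43) | reversed so far: 22 -> 43
Step 3: curr=29, set curr.next=prev(22) | reversed so far: 29 -> 22 -> 43
Step 4: curr=42, set curr.next=prev(29) | reversed so far: 42 -> 29 -> 22 -> 43
Step 5: curr=17, set curr.next=prev(42) | reversed so far: 17 -> 42 -> 29 -> 22 -> 43
Step 6: curr=21, set curr.next=prev(17) | reversed so far: 21 -> 17 -> 42 -> 29 -> 22 -> 43
Step 7: curr=27, set curr.next=prev(21) | reversed so far: 27 -> 21 -> 17 -> 42 -> 29 -> 22 -> 43

27 -> 21 -> 17 -> 42 -> 29 -> 22 -> 43 -> None


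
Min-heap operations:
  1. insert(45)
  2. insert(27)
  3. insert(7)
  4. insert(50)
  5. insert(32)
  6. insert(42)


insert(45) -> [45]
insert(27) -> [27, 45]
insert(7) -> [7, 45, 27]
insert(50) -> [7, 45, 27, 50]
insert(32) -> [7, 32, 27, 50, 45]
insert(42) -> [7, 32, 27, 50, 45, 42]

Final heap: [7, 32, 27, 50, 45, 42]


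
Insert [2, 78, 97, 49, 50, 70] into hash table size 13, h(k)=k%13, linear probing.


Insert 2: h=2 -> slot 2
Insert 78: h=0 -> slot 0
Insert 97: h=6 -> slot 6
Insert 49: h=10 -> slot 10
Insert 50: h=11 -> slot 11
Insert 70: h=5 -> slot 5

Table: [78, None, 2, None, None, 70, 97, None, None, None, 49, 50, None]


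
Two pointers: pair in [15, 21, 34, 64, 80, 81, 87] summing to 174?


lo=0(15)+hi=6(87)=102
lo=1(21)+hi=6(87)=108
lo=2(34)+hi=6(87)=121
lo=3(64)+hi=6(87)=151
lo=4(80)+hi=6(87)=167
lo=5(81)+hi=6(87)=168

No pair found


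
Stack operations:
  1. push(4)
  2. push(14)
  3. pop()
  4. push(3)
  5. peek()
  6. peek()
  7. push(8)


push(4) -> [4]
push(14) -> [4, 14]
pop()->14, [4]
push(3) -> [4, 3]
peek()->3
peek()->3
push(8) -> [4, 3, 8]

Final stack: [4, 3, 8]


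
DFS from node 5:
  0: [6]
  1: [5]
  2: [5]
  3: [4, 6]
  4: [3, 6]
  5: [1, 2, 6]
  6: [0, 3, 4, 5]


Visit 5, push [6, 2, 1]
Visit 1, push []
Visit 2, push []
Visit 6, push [4, 3, 0]
Visit 0, push []
Visit 3, push [4]
Visit 4, push []

DFS order: [5, 1, 2, 6, 0, 3, 4]


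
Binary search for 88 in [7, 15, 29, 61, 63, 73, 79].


Step 1: lo=0, hi=6, mid=3, val=61
Step 2: lo=4, hi=6, mid=5, val=73
Step 3: lo=6, hi=6, mid=6, val=79

Not found


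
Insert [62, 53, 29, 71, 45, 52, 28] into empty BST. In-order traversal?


Insert 62: root
Insert 53: L from 62
Insert 29: L from 62 -> L from 53
Insert 71: R from 62
Insert 45: L from 62 -> L from 53 -> R from 29
Insert 52: L from 62 -> L from 53 -> R from 29 -> R from 45
Insert 28: L from 62 -> L from 53 -> L from 29

In-order: [28, 29, 45, 52, 53, 62, 71]


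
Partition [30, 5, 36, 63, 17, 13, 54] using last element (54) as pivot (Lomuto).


Pivot: 54
  30 <= 54: advance i (no swap)
  5 <= 54: advance i (no swap)
  36 <= 54: advance i (no swap)
  17 <= 54: swap -> [30, 5, 36, 17, 63, 13, 54]
  13 <= 54: swap -> [30, 5, 36, 17, 13, 63, 54]
Place pivot at 5: [30, 5, 36, 17, 13, 54, 63]

Partitioned: [30, 5, 36, 17, 13, 54, 63]


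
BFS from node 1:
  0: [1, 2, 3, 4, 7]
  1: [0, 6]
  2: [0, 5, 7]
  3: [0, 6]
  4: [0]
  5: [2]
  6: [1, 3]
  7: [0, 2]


Visit 1, enqueue [0, 6]
Visit 0, enqueue [2, 3, 4, 7]
Visit 6, enqueue []
Visit 2, enqueue [5]
Visit 3, enqueue []
Visit 4, enqueue []
Visit 7, enqueue []
Visit 5, enqueue []

BFS order: [1, 0, 6, 2, 3, 4, 7, 5]


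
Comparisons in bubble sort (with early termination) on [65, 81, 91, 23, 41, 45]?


Algorithm: bubble sort (with early termination)
Input: [65, 81, 91, 23, 41, 45]
Sorted: [23, 41, 45, 65, 81, 91]

14


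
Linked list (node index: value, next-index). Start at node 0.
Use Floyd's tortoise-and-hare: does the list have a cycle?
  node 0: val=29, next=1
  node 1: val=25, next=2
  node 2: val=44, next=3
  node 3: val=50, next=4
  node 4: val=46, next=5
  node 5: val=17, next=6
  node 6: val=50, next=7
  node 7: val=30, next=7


Floyd's tortoise (slow, +1) and hare (fast, +2):
  init: slow=0, fast=0
  step 1: slow=1, fast=2
  step 2: slow=2, fast=4
  step 3: slow=3, fast=6
  step 4: slow=4, fast=7
  step 5: slow=5, fast=7
  step 6: slow=6, fast=7
  step 7: slow=7, fast=7
  slow == fast at node 7: cycle detected

Cycle: yes


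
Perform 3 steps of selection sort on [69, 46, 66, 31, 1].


Initial: [69, 46, 66, 31, 1]
Step 1: min=1 at 4
  Swap: [1, 46, 66, 31, 69]
Step 2: min=31 at 3
  Swap: [1, 31, 66, 46, 69]
Step 3: min=46 at 3
  Swap: [1, 31, 46, 66, 69]

After 3 steps: [1, 31, 46, 66, 69]


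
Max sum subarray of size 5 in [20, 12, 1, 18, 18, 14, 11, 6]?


[0:5]: 69
[1:6]: 63
[2:7]: 62
[3:8]: 67

Max: 69 at [0:5]


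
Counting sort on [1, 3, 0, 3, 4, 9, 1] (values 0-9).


Input: [1, 3, 0, 3, 4, 9, 1]
Counts: [1, 2, 0, 2, 1, 0, 0, 0, 0, 1]

Sorted: [0, 1, 1, 3, 3, 4, 9]


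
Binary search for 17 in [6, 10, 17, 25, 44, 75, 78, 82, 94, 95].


Step 1: lo=0, hi=9, mid=4, val=44
Step 2: lo=0, hi=3, mid=1, val=10
Step 3: lo=2, hi=3, mid=2, val=17

Found at index 2


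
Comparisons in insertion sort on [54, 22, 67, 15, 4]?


Algorithm: insertion sort
Input: [54, 22, 67, 15, 4]
Sorted: [4, 15, 22, 54, 67]

9


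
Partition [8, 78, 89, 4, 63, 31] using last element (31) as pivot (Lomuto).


Pivot: 31
  8 <= 31: advance i (no swap)
  4 <= 31: swap -> [8, 4, 89, 78, 63, 31]
Place pivot at 2: [8, 4, 31, 78, 63, 89]

Partitioned: [8, 4, 31, 78, 63, 89]


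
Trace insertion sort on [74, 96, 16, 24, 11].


Initial: [74, 96, 16, 24, 11]
Insert 96: [74, 96, 16, 24, 11]
Insert 16: [16, 74, 96, 24, 11]
Insert 24: [16, 24, 74, 96, 11]
Insert 11: [11, 16, 24, 74, 96]

Sorted: [11, 16, 24, 74, 96]


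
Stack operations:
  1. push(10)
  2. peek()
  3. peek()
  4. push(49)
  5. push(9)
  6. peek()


push(10) -> [10]
peek()->10
peek()->10
push(49) -> [10, 49]
push(9) -> [10, 49, 9]
peek()->9

Final stack: [10, 49, 9]


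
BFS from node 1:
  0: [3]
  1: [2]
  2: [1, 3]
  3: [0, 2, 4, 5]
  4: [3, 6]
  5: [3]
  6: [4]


Visit 1, enqueue [2]
Visit 2, enqueue [3]
Visit 3, enqueue [0, 4, 5]
Visit 0, enqueue []
Visit 4, enqueue [6]
Visit 5, enqueue []
Visit 6, enqueue []

BFS order: [1, 2, 3, 0, 4, 5, 6]


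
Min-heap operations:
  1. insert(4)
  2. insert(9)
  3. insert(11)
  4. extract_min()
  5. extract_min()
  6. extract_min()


insert(4) -> [4]
insert(9) -> [4, 9]
insert(11) -> [4, 9, 11]
extract_min()->4, [9, 11]
extract_min()->9, [11]
extract_min()->11, []

Final heap: []


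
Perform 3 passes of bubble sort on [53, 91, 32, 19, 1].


Initial: [53, 91, 32, 19, 1]
Pass 1: [53, 32, 19, 1, 91] (3 swaps)
Pass 2: [32, 19, 1, 53, 91] (3 swaps)
Pass 3: [19, 1, 32, 53, 91] (2 swaps)

After 3 passes: [19, 1, 32, 53, 91]


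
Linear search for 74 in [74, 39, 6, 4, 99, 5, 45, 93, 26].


i=0: 74==74 found!

Found at 0, 1 comps


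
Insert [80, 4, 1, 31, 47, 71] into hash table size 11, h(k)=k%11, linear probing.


Insert 80: h=3 -> slot 3
Insert 4: h=4 -> slot 4
Insert 1: h=1 -> slot 1
Insert 31: h=9 -> slot 9
Insert 47: h=3, 2 probes -> slot 5
Insert 71: h=5, 1 probes -> slot 6

Table: [None, 1, None, 80, 4, 47, 71, None, None, 31, None]


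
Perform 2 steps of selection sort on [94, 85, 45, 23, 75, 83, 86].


Initial: [94, 85, 45, 23, 75, 83, 86]
Step 1: min=23 at 3
  Swap: [23, 85, 45, 94, 75, 83, 86]
Step 2: min=45 at 2
  Swap: [23, 45, 85, 94, 75, 83, 86]

After 2 steps: [23, 45, 85, 94, 75, 83, 86]


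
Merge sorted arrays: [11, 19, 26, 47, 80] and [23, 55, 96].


Take 11 from A
Take 19 from A
Take 23 from B
Take 26 from A
Take 47 from A
Take 55 from B
Take 80 from A

Merged: [11, 19, 23, 26, 47, 55, 80, 96]


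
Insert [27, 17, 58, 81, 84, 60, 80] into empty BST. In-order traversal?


Insert 27: root
Insert 17: L from 27
Insert 58: R from 27
Insert 81: R from 27 -> R from 58
Insert 84: R from 27 -> R from 58 -> R from 81
Insert 60: R from 27 -> R from 58 -> L from 81
Insert 80: R from 27 -> R from 58 -> L from 81 -> R from 60

In-order: [17, 27, 58, 60, 80, 81, 84]


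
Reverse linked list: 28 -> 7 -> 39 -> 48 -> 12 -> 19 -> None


Step 1: curr=28, set curr.next=prev(None) | reversed so far: 28
Step 2: curr=7, set curr.next=prev(28) | reversed so far: 7 -> 28
Step 3: curr=39, set curr.next=prev(7) | reversed so far: 39 -> 7 -> 28
Step 4: curr=48, set curr.next=prev(39) | reversed so far: 48 -> 39 -> 7 -> 28
Step 5: curr=12, set curr.next=prev(48) | reversed so far: 12 -> 48 -> 39 -> 7 -> 28
Step 6: curr=19, set curr.next=prev(12) | reversed so far: 19 -> 12 -> 48 -> 39 -> 7 -> 28

19 -> 12 -> 48 -> 39 -> 7 -> 28 -> None


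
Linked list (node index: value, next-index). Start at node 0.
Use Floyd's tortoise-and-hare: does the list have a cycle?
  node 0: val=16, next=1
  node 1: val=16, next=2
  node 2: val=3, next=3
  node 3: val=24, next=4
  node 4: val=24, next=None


Floyd's tortoise (slow, +1) and hare (fast, +2):
  init: slow=0, fast=0
  step 1: slow=1, fast=2
  step 2: slow=2, fast=4
  step 3: fast -> None, no cycle

Cycle: no


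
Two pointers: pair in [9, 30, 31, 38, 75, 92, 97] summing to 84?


lo=0(9)+hi=6(97)=106
lo=0(9)+hi=5(92)=101
lo=0(9)+hi=4(75)=84

Yes: 9+75=84


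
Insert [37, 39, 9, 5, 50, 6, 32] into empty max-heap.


Insert 37: [37]
Insert 39: [39, 37]
Insert 9: [39, 37, 9]
Insert 5: [39, 37, 9, 5]
Insert 50: [50, 39, 9, 5, 37]
Insert 6: [50, 39, 9, 5, 37, 6]
Insert 32: [50, 39, 32, 5, 37, 6, 9]

Final heap: [50, 39, 32, 5, 37, 6, 9]


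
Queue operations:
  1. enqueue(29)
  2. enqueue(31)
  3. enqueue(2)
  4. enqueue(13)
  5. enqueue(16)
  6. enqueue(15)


enqueue(29) -> [29]
enqueue(31) -> [29, 31]
enqueue(2) -> [29, 31, 2]
enqueue(13) -> [29, 31, 2, 13]
enqueue(16) -> [29, 31, 2, 13, 16]
enqueue(15) -> [29, 31, 2, 13, 16, 15]

Final queue: [29, 31, 2, 13, 16, 15]


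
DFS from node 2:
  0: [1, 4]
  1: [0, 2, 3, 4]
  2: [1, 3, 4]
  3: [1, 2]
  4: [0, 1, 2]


Visit 2, push [4, 3, 1]
Visit 1, push [4, 3, 0]
Visit 0, push [4]
Visit 4, push []
Visit 3, push []

DFS order: [2, 1, 0, 4, 3]


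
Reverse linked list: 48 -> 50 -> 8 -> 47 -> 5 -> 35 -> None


Step 1: curr=48, set curr.next=prev(None) | reversed so far: 48
Step 2: curr=50, set curr.next=prev(48) | reversed so far: 50 -> 48
Step 3: curr=8, set curr.next=prev(50) | reversed so far: 8 -> 50 -> 48
Step 4: curr=47, set curr.next=prev(8) | reversed so far: 47 -> 8 -> 50 -> 48
Step 5: curr=5, set curr.next=prev(47) | reversed so far: 5 -> 47 -> 8 -> 50 -> 48
Step 6: curr=35, set curr.next=prev(5) | reversed so far: 35 -> 5 -> 47 -> 8 -> 50 -> 48

35 -> 5 -> 47 -> 8 -> 50 -> 48 -> None


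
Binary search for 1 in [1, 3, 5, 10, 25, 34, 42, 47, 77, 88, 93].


Step 1: lo=0, hi=10, mid=5, val=34
Step 2: lo=0, hi=4, mid=2, val=5
Step 3: lo=0, hi=1, mid=0, val=1

Found at index 0


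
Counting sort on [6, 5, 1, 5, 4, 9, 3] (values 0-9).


Input: [6, 5, 1, 5, 4, 9, 3]
Counts: [0, 1, 0, 1, 1, 2, 1, 0, 0, 1]

Sorted: [1, 3, 4, 5, 5, 6, 9]


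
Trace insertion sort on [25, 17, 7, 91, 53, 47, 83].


Initial: [25, 17, 7, 91, 53, 47, 83]
Insert 17: [17, 25, 7, 91, 53, 47, 83]
Insert 7: [7, 17, 25, 91, 53, 47, 83]
Insert 91: [7, 17, 25, 91, 53, 47, 83]
Insert 53: [7, 17, 25, 53, 91, 47, 83]
Insert 47: [7, 17, 25, 47, 53, 91, 83]
Insert 83: [7, 17, 25, 47, 53, 83, 91]

Sorted: [7, 17, 25, 47, 53, 83, 91]


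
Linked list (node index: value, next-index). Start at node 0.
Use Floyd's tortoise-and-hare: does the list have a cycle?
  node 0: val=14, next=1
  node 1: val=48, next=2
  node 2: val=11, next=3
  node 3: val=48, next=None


Floyd's tortoise (slow, +1) and hare (fast, +2):
  init: slow=0, fast=0
  step 1: slow=1, fast=2
  step 2: fast 2->3->None, no cycle

Cycle: no


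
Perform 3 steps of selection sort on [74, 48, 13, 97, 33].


Initial: [74, 48, 13, 97, 33]
Step 1: min=13 at 2
  Swap: [13, 48, 74, 97, 33]
Step 2: min=33 at 4
  Swap: [13, 33, 74, 97, 48]
Step 3: min=48 at 4
  Swap: [13, 33, 48, 97, 74]

After 3 steps: [13, 33, 48, 97, 74]


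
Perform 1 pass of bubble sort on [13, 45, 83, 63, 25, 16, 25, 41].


Initial: [13, 45, 83, 63, 25, 16, 25, 41]
Pass 1: [13, 45, 63, 25, 16, 25, 41, 83] (5 swaps)

After 1 pass: [13, 45, 63, 25, 16, 25, 41, 83]


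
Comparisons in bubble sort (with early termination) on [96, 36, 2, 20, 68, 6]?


Algorithm: bubble sort (with early termination)
Input: [96, 36, 2, 20, 68, 6]
Sorted: [2, 6, 20, 36, 68, 96]

15


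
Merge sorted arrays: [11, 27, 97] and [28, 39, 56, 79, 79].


Take 11 from A
Take 27 from A
Take 28 from B
Take 39 from B
Take 56 from B
Take 79 from B
Take 79 from B

Merged: [11, 27, 28, 39, 56, 79, 79, 97]


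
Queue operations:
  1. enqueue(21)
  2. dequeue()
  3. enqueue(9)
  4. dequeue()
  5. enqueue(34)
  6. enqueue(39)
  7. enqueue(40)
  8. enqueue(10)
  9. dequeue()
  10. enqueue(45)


enqueue(21) -> [21]
dequeue()->21, []
enqueue(9) -> [9]
dequeue()->9, []
enqueue(34) -> [34]
enqueue(39) -> [34, 39]
enqueue(40) -> [34, 39, 40]
enqueue(10) -> [34, 39, 40, 10]
dequeue()->34, [39, 40, 10]
enqueue(45) -> [39, 40, 10, 45]

Final queue: [39, 40, 10, 45]


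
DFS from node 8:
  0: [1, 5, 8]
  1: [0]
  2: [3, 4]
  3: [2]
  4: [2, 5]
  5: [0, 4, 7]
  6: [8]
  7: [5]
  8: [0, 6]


Visit 8, push [6, 0]
Visit 0, push [5, 1]
Visit 1, push []
Visit 5, push [7, 4]
Visit 4, push [2]
Visit 2, push [3]
Visit 3, push []
Visit 7, push []
Visit 6, push []

DFS order: [8, 0, 1, 5, 4, 2, 3, 7, 6]


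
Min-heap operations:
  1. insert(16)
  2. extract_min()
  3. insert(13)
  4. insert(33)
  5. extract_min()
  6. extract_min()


insert(16) -> [16]
extract_min()->16, []
insert(13) -> [13]
insert(33) -> [13, 33]
extract_min()->13, [33]
extract_min()->33, []

Final heap: []


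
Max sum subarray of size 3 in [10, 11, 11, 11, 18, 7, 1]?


[0:3]: 32
[1:4]: 33
[2:5]: 40
[3:6]: 36
[4:7]: 26

Max: 40 at [2:5]


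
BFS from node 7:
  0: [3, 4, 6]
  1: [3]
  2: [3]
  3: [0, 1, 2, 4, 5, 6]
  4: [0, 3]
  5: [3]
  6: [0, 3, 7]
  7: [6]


Visit 7, enqueue [6]
Visit 6, enqueue [0, 3]
Visit 0, enqueue [4]
Visit 3, enqueue [1, 2, 5]
Visit 4, enqueue []
Visit 1, enqueue []
Visit 2, enqueue []
Visit 5, enqueue []

BFS order: [7, 6, 0, 3, 4, 1, 2, 5]


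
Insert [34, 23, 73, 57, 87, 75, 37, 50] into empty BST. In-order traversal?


Insert 34: root
Insert 23: L from 34
Insert 73: R from 34
Insert 57: R from 34 -> L from 73
Insert 87: R from 34 -> R from 73
Insert 75: R from 34 -> R from 73 -> L from 87
Insert 37: R from 34 -> L from 73 -> L from 57
Insert 50: R from 34 -> L from 73 -> L from 57 -> R from 37

In-order: [23, 34, 37, 50, 57, 73, 75, 87]


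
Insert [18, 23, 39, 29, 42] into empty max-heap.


Insert 18: [18]
Insert 23: [23, 18]
Insert 39: [39, 18, 23]
Insert 29: [39, 29, 23, 18]
Insert 42: [42, 39, 23, 18, 29]

Final heap: [42, 39, 23, 18, 29]


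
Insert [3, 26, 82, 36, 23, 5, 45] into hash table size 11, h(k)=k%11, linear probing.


Insert 3: h=3 -> slot 3
Insert 26: h=4 -> slot 4
Insert 82: h=5 -> slot 5
Insert 36: h=3, 3 probes -> slot 6
Insert 23: h=1 -> slot 1
Insert 5: h=5, 2 probes -> slot 7
Insert 45: h=1, 1 probes -> slot 2

Table: [None, 23, 45, 3, 26, 82, 36, 5, None, None, None]


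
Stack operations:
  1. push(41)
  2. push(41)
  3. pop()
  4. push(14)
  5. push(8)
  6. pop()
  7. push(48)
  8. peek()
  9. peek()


push(41) -> [41]
push(41) -> [41, 41]
pop()->41, [41]
push(14) -> [41, 14]
push(8) -> [41, 14, 8]
pop()->8, [41, 14]
push(48) -> [41, 14, 48]
peek()->48
peek()->48

Final stack: [41, 14, 48]


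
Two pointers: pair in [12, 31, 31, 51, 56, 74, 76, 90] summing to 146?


lo=0(12)+hi=7(90)=102
lo=1(31)+hi=7(90)=121
lo=2(31)+hi=7(90)=121
lo=3(51)+hi=7(90)=141
lo=4(56)+hi=7(90)=146

Yes: 56+90=146


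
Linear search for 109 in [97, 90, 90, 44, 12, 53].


i=0: 97!=109
i=1: 90!=109
i=2: 90!=109
i=3: 44!=109
i=4: 12!=109
i=5: 53!=109

Not found, 6 comps


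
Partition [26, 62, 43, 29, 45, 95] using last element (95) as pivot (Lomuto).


Pivot: 95
  26 <= 95: advance i (no swap)
  62 <= 95: advance i (no swap)
  43 <= 95: advance i (no swap)
  29 <= 95: advance i (no swap)
  45 <= 95: advance i (no swap)
Place pivot at 5: [26, 62, 43, 29, 45, 95]

Partitioned: [26, 62, 43, 29, 45, 95]


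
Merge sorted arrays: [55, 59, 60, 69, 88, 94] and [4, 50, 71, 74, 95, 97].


Take 4 from B
Take 50 from B
Take 55 from A
Take 59 from A
Take 60 from A
Take 69 from A
Take 71 from B
Take 74 from B
Take 88 from A
Take 94 from A

Merged: [4, 50, 55, 59, 60, 69, 71, 74, 88, 94, 95, 97]


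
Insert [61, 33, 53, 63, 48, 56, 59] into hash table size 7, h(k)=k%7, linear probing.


Insert 61: h=5 -> slot 5
Insert 33: h=5, 1 probes -> slot 6
Insert 53: h=4 -> slot 4
Insert 63: h=0 -> slot 0
Insert 48: h=6, 2 probes -> slot 1
Insert 56: h=0, 2 probes -> slot 2
Insert 59: h=3 -> slot 3

Table: [63, 48, 56, 59, 53, 61, 33]


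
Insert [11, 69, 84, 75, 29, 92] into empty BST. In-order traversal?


Insert 11: root
Insert 69: R from 11
Insert 84: R from 11 -> R from 69
Insert 75: R from 11 -> R from 69 -> L from 84
Insert 29: R from 11 -> L from 69
Insert 92: R from 11 -> R from 69 -> R from 84

In-order: [11, 29, 69, 75, 84, 92]


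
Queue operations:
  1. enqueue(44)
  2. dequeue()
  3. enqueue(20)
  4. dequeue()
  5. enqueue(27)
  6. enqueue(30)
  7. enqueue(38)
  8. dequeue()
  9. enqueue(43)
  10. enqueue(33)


enqueue(44) -> [44]
dequeue()->44, []
enqueue(20) -> [20]
dequeue()->20, []
enqueue(27) -> [27]
enqueue(30) -> [27, 30]
enqueue(38) -> [27, 30, 38]
dequeue()->27, [30, 38]
enqueue(43) -> [30, 38, 43]
enqueue(33) -> [30, 38, 43, 33]

Final queue: [30, 38, 43, 33]


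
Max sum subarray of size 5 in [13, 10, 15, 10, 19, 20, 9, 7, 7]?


[0:5]: 67
[1:6]: 74
[2:7]: 73
[3:8]: 65
[4:9]: 62

Max: 74 at [1:6]


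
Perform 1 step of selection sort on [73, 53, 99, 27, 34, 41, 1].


Initial: [73, 53, 99, 27, 34, 41, 1]
Step 1: min=1 at 6
  Swap: [1, 53, 99, 27, 34, 41, 73]

After 1 step: [1, 53, 99, 27, 34, 41, 73]


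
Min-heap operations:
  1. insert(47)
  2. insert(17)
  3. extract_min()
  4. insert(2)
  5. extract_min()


insert(47) -> [47]
insert(17) -> [17, 47]
extract_min()->17, [47]
insert(2) -> [2, 47]
extract_min()->2, [47]

Final heap: [47]


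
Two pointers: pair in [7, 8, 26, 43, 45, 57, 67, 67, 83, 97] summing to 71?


lo=0(7)+hi=9(97)=104
lo=0(7)+hi=8(83)=90
lo=0(7)+hi=7(67)=74
lo=0(7)+hi=6(67)=74
lo=0(7)+hi=5(57)=64
lo=1(8)+hi=5(57)=65
lo=2(26)+hi=5(57)=83
lo=2(26)+hi=4(45)=71

Yes: 26+45=71


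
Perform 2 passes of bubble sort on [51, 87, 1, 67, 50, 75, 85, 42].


Initial: [51, 87, 1, 67, 50, 75, 85, 42]
Pass 1: [51, 1, 67, 50, 75, 85, 42, 87] (6 swaps)
Pass 2: [1, 51, 50, 67, 75, 42, 85, 87] (3 swaps)

After 2 passes: [1, 51, 50, 67, 75, 42, 85, 87]


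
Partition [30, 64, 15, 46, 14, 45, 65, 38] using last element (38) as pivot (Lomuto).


Pivot: 38
  30 <= 38: advance i (no swap)
  15 <= 38: swap -> [30, 15, 64, 46, 14, 45, 65, 38]
  14 <= 38: swap -> [30, 15, 14, 46, 64, 45, 65, 38]
Place pivot at 3: [30, 15, 14, 38, 64, 45, 65, 46]

Partitioned: [30, 15, 14, 38, 64, 45, 65, 46]


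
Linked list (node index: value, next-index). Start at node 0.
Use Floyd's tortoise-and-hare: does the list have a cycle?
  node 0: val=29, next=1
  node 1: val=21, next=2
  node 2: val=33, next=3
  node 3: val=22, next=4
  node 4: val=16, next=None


Floyd's tortoise (slow, +1) and hare (fast, +2):
  init: slow=0, fast=0
  step 1: slow=1, fast=2
  step 2: slow=2, fast=4
  step 3: fast -> None, no cycle

Cycle: no


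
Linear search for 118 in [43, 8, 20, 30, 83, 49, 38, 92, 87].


i=0: 43!=118
i=1: 8!=118
i=2: 20!=118
i=3: 30!=118
i=4: 83!=118
i=5: 49!=118
i=6: 38!=118
i=7: 92!=118
i=8: 87!=118

Not found, 9 comps


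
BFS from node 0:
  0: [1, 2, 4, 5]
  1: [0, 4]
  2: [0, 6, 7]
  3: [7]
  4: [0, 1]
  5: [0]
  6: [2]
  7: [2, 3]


Visit 0, enqueue [1, 2, 4, 5]
Visit 1, enqueue []
Visit 2, enqueue [6, 7]
Visit 4, enqueue []
Visit 5, enqueue []
Visit 6, enqueue []
Visit 7, enqueue [3]
Visit 3, enqueue []

BFS order: [0, 1, 2, 4, 5, 6, 7, 3]


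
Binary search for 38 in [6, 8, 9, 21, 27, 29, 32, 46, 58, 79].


Step 1: lo=0, hi=9, mid=4, val=27
Step 2: lo=5, hi=9, mid=7, val=46
Step 3: lo=5, hi=6, mid=5, val=29
Step 4: lo=6, hi=6, mid=6, val=32

Not found


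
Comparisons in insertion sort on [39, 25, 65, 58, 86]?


Algorithm: insertion sort
Input: [39, 25, 65, 58, 86]
Sorted: [25, 39, 58, 65, 86]

5


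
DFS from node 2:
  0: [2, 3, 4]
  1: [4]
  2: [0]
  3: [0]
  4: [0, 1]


Visit 2, push [0]
Visit 0, push [4, 3]
Visit 3, push []
Visit 4, push [1]
Visit 1, push []

DFS order: [2, 0, 3, 4, 1]


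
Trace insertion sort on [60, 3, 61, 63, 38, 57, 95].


Initial: [60, 3, 61, 63, 38, 57, 95]
Insert 3: [3, 60, 61, 63, 38, 57, 95]
Insert 61: [3, 60, 61, 63, 38, 57, 95]
Insert 63: [3, 60, 61, 63, 38, 57, 95]
Insert 38: [3, 38, 60, 61, 63, 57, 95]
Insert 57: [3, 38, 57, 60, 61, 63, 95]
Insert 95: [3, 38, 57, 60, 61, 63, 95]

Sorted: [3, 38, 57, 60, 61, 63, 95]


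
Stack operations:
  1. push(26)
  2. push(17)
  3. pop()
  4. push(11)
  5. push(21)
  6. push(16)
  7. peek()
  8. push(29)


push(26) -> [26]
push(17) -> [26, 17]
pop()->17, [26]
push(11) -> [26, 11]
push(21) -> [26, 11, 21]
push(16) -> [26, 11, 21, 16]
peek()->16
push(29) -> [26, 11, 21, 16, 29]

Final stack: [26, 11, 21, 16, 29]


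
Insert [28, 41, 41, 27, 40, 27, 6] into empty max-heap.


Insert 28: [28]
Insert 41: [41, 28]
Insert 41: [41, 28, 41]
Insert 27: [41, 28, 41, 27]
Insert 40: [41, 40, 41, 27, 28]
Insert 27: [41, 40, 41, 27, 28, 27]
Insert 6: [41, 40, 41, 27, 28, 27, 6]

Final heap: [41, 40, 41, 27, 28, 27, 6]


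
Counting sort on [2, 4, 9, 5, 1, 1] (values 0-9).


Input: [2, 4, 9, 5, 1, 1]
Counts: [0, 2, 1, 0, 1, 1, 0, 0, 0, 1]

Sorted: [1, 1, 2, 4, 5, 9]


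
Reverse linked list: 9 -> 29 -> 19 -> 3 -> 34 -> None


Step 1: curr=9, set curr.next=prev(None) | reversed so far: 9
Step 2: curr=29, set curr.next=prev(9) | reversed so far: 29 -> 9
Step 3: curr=19, set curr.next=prev(29) | reversed so far: 19 -> 29 -> 9
Step 4: curr=3, set curr.next=prev(19) | reversed so far: 3 -> 19 -> 29 -> 9
Step 5: curr=34, set curr.next=prev(3) | reversed so far: 34 -> 3 -> 19 -> 29 -> 9

34 -> 3 -> 19 -> 29 -> 9 -> None


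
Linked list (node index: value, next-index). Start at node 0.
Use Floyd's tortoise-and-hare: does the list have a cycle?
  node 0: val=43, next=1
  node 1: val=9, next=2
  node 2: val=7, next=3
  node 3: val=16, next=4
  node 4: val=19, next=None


Floyd's tortoise (slow, +1) and hare (fast, +2):
  init: slow=0, fast=0
  step 1: slow=1, fast=2
  step 2: slow=2, fast=4
  step 3: fast -> None, no cycle

Cycle: no


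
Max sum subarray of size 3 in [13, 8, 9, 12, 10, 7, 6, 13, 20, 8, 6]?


[0:3]: 30
[1:4]: 29
[2:5]: 31
[3:6]: 29
[4:7]: 23
[5:8]: 26
[6:9]: 39
[7:10]: 41
[8:11]: 34

Max: 41 at [7:10]


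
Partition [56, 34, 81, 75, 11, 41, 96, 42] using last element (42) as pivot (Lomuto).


Pivot: 42
  34 <= 42: swap -> [34, 56, 81, 75, 11, 41, 96, 42]
  11 <= 42: swap -> [34, 11, 81, 75, 56, 41, 96, 42]
  41 <= 42: swap -> [34, 11, 41, 75, 56, 81, 96, 42]
Place pivot at 3: [34, 11, 41, 42, 56, 81, 96, 75]

Partitioned: [34, 11, 41, 42, 56, 81, 96, 75]


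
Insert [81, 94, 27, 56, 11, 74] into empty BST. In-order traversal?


Insert 81: root
Insert 94: R from 81
Insert 27: L from 81
Insert 56: L from 81 -> R from 27
Insert 11: L from 81 -> L from 27
Insert 74: L from 81 -> R from 27 -> R from 56

In-order: [11, 27, 56, 74, 81, 94]


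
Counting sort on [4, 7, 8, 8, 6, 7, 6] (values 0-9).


Input: [4, 7, 8, 8, 6, 7, 6]
Counts: [0, 0, 0, 0, 1, 0, 2, 2, 2, 0]

Sorted: [4, 6, 6, 7, 7, 8, 8]


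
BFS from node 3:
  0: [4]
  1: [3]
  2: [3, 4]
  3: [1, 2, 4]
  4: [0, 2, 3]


Visit 3, enqueue [1, 2, 4]
Visit 1, enqueue []
Visit 2, enqueue []
Visit 4, enqueue [0]
Visit 0, enqueue []

BFS order: [3, 1, 2, 4, 0]


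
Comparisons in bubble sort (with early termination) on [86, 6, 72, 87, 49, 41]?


Algorithm: bubble sort (with early termination)
Input: [86, 6, 72, 87, 49, 41]
Sorted: [6, 41, 49, 72, 86, 87]

15


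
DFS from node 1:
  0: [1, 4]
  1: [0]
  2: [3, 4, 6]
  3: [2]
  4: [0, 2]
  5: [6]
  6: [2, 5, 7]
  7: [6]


Visit 1, push [0]
Visit 0, push [4]
Visit 4, push [2]
Visit 2, push [6, 3]
Visit 3, push []
Visit 6, push [7, 5]
Visit 5, push []
Visit 7, push []

DFS order: [1, 0, 4, 2, 3, 6, 5, 7]


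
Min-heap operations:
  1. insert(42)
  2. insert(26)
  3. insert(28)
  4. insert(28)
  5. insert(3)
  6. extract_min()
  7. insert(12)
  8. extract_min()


insert(42) -> [42]
insert(26) -> [26, 42]
insert(28) -> [26, 42, 28]
insert(28) -> [26, 28, 28, 42]
insert(3) -> [3, 26, 28, 42, 28]
extract_min()->3, [26, 28, 28, 42]
insert(12) -> [12, 26, 28, 42, 28]
extract_min()->12, [26, 28, 28, 42]

Final heap: [26, 28, 28, 42]


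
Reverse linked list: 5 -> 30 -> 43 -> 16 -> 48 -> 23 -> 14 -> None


Step 1: curr=5, set curr.next=prev(None) | reversed so far: 5
Step 2: curr=30, set curr.next=prev(5) | reversed so far: 30 -> 5
Step 3: curr=43, set curr.next=prev(30) | reversed so far: 43 -> 30 -> 5
Step 4: curr=16, set curr.next=prev(43) | reversed so far: 16 -> 43 -> 30 -> 5
Step 5: curr=48, set curr.next=prev(16) | reversed so far: 48 -> 16 -> 43 -> 30 -> 5
Step 6: curr=23, set curr.next=prev(48) | reversed so far: 23 -> 48 -> 16 -> 43 -> 30 -> 5
Step 7: curr=14, set curr.next=prev(23) | reversed so far: 14 -> 23 -> 48 -> 16 -> 43 -> 30 -> 5

14 -> 23 -> 48 -> 16 -> 43 -> 30 -> 5 -> None


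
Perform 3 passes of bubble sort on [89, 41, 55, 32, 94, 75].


Initial: [89, 41, 55, 32, 94, 75]
Pass 1: [41, 55, 32, 89, 75, 94] (4 swaps)
Pass 2: [41, 32, 55, 75, 89, 94] (2 swaps)
Pass 3: [32, 41, 55, 75, 89, 94] (1 swaps)

After 3 passes: [32, 41, 55, 75, 89, 94]


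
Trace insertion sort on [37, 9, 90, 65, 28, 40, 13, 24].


Initial: [37, 9, 90, 65, 28, 40, 13, 24]
Insert 9: [9, 37, 90, 65, 28, 40, 13, 24]
Insert 90: [9, 37, 90, 65, 28, 40, 13, 24]
Insert 65: [9, 37, 65, 90, 28, 40, 13, 24]
Insert 28: [9, 28, 37, 65, 90, 40, 13, 24]
Insert 40: [9, 28, 37, 40, 65, 90, 13, 24]
Insert 13: [9, 13, 28, 37, 40, 65, 90, 24]
Insert 24: [9, 13, 24, 28, 37, 40, 65, 90]

Sorted: [9, 13, 24, 28, 37, 40, 65, 90]


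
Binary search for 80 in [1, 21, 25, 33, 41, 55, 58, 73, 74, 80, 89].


Step 1: lo=0, hi=10, mid=5, val=55
Step 2: lo=6, hi=10, mid=8, val=74
Step 3: lo=9, hi=10, mid=9, val=80

Found at index 9


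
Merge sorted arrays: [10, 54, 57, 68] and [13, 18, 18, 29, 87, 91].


Take 10 from A
Take 13 from B
Take 18 from B
Take 18 from B
Take 29 from B
Take 54 from A
Take 57 from A
Take 68 from A

Merged: [10, 13, 18, 18, 29, 54, 57, 68, 87, 91]


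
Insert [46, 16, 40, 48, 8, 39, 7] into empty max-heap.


Insert 46: [46]
Insert 16: [46, 16]
Insert 40: [46, 16, 40]
Insert 48: [48, 46, 40, 16]
Insert 8: [48, 46, 40, 16, 8]
Insert 39: [48, 46, 40, 16, 8, 39]
Insert 7: [48, 46, 40, 16, 8, 39, 7]

Final heap: [48, 46, 40, 16, 8, 39, 7]


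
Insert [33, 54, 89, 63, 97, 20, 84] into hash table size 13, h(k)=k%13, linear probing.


Insert 33: h=7 -> slot 7
Insert 54: h=2 -> slot 2
Insert 89: h=11 -> slot 11
Insert 63: h=11, 1 probes -> slot 12
Insert 97: h=6 -> slot 6
Insert 20: h=7, 1 probes -> slot 8
Insert 84: h=6, 3 probes -> slot 9

Table: [None, None, 54, None, None, None, 97, 33, 20, 84, None, 89, 63]


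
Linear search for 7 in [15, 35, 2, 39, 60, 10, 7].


i=0: 15!=7
i=1: 35!=7
i=2: 2!=7
i=3: 39!=7
i=4: 60!=7
i=5: 10!=7
i=6: 7==7 found!

Found at 6, 7 comps


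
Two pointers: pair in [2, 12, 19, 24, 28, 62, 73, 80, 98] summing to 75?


lo=0(2)+hi=8(98)=100
lo=0(2)+hi=7(80)=82
lo=0(2)+hi=6(73)=75

Yes: 2+73=75


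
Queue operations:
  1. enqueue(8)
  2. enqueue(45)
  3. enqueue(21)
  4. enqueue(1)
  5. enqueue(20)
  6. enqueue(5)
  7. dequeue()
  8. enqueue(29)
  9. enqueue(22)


enqueue(8) -> [8]
enqueue(45) -> [8, 45]
enqueue(21) -> [8, 45, 21]
enqueue(1) -> [8, 45, 21, 1]
enqueue(20) -> [8, 45, 21, 1, 20]
enqueue(5) -> [8, 45, 21, 1, 20, 5]
dequeue()->8, [45, 21, 1, 20, 5]
enqueue(29) -> [45, 21, 1, 20, 5, 29]
enqueue(22) -> [45, 21, 1, 20, 5, 29, 22]

Final queue: [45, 21, 1, 20, 5, 29, 22]


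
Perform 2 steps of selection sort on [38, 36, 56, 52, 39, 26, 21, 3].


Initial: [38, 36, 56, 52, 39, 26, 21, 3]
Step 1: min=3 at 7
  Swap: [3, 36, 56, 52, 39, 26, 21, 38]
Step 2: min=21 at 6
  Swap: [3, 21, 56, 52, 39, 26, 36, 38]

After 2 steps: [3, 21, 56, 52, 39, 26, 36, 38]


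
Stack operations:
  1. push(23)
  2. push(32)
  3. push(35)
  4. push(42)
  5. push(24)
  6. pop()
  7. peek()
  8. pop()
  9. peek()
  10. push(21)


push(23) -> [23]
push(32) -> [23, 32]
push(35) -> [23, 32, 35]
push(42) -> [23, 32, 35, 42]
push(24) -> [23, 32, 35, 42, 24]
pop()->24, [23, 32, 35, 42]
peek()->42
pop()->42, [23, 32, 35]
peek()->35
push(21) -> [23, 32, 35, 21]

Final stack: [23, 32, 35, 21]


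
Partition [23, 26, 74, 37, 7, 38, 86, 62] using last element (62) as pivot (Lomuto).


Pivot: 62
  23 <= 62: advance i (no swap)
  26 <= 62: advance i (no swap)
  37 <= 62: swap -> [23, 26, 37, 74, 7, 38, 86, 62]
  7 <= 62: swap -> [23, 26, 37, 7, 74, 38, 86, 62]
  38 <= 62: swap -> [23, 26, 37, 7, 38, 74, 86, 62]
Place pivot at 5: [23, 26, 37, 7, 38, 62, 86, 74]

Partitioned: [23, 26, 37, 7, 38, 62, 86, 74]


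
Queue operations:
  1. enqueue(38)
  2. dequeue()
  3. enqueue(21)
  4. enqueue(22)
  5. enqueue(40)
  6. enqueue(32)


enqueue(38) -> [38]
dequeue()->38, []
enqueue(21) -> [21]
enqueue(22) -> [21, 22]
enqueue(40) -> [21, 22, 40]
enqueue(32) -> [21, 22, 40, 32]

Final queue: [21, 22, 40, 32]


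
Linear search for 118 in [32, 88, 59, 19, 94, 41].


i=0: 32!=118
i=1: 88!=118
i=2: 59!=118
i=3: 19!=118
i=4: 94!=118
i=5: 41!=118

Not found, 6 comps


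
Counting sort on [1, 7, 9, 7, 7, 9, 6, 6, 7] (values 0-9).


Input: [1, 7, 9, 7, 7, 9, 6, 6, 7]
Counts: [0, 1, 0, 0, 0, 0, 2, 4, 0, 2]

Sorted: [1, 6, 6, 7, 7, 7, 7, 9, 9]
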